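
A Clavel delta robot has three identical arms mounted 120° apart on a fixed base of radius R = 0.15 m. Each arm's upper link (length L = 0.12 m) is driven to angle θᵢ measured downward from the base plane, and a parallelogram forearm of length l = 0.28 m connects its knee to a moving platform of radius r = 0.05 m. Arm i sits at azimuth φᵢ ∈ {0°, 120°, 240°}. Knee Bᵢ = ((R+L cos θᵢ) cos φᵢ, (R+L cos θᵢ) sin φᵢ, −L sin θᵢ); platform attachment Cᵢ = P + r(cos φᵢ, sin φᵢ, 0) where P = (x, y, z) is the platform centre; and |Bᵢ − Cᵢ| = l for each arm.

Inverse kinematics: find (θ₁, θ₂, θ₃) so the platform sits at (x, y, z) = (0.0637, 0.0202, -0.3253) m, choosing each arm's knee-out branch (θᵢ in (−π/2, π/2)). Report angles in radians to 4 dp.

φ1=0.0° → target in arm frame (0.0637, 0.0202)
  A=0.0363, B=-0.3253, C=(l²−L²−A²−y'²−z²)/(2L)=-0.1814
  √(A²+B²)=0.3273;  θ1 = -1.4597+2.1583 ≈ 0.6987
arm 2 (φ=120.0°): x'=-0.0144, y'=-0.0653
  e−x'=0.1144;  (l²−L²−(e−x')²−y'²−z²)/2L = -0.2465
  θ2 = atan2(B,A) + arccos(C/0.3448) = 1.1344
rotate P by −φ3: (-0.0493, 0.0451, -0.3253)
  A cos θ + B sin θ = C:  0.1493·cos θ + -0.3253·sin θ = -0.2756
  √(A²+B²)=0.3579;  θ3 = -1.1404+2.4498 ≈ 1.3094

θ₁ = 0.6987, θ₂ = 1.1344, θ₃ = 1.3094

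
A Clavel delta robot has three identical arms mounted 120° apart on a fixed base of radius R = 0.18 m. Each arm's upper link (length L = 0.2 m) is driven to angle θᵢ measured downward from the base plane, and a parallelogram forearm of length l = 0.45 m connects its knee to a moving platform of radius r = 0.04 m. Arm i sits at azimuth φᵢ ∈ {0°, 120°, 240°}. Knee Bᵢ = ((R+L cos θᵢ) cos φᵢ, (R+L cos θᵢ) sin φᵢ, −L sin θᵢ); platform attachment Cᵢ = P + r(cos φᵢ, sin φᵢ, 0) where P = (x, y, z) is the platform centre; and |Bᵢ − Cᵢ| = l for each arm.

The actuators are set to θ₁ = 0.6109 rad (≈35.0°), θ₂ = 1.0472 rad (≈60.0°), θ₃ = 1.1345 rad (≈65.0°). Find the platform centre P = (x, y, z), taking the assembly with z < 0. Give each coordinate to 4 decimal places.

φ1=0.0°: virtual centre (0.3038, 0.0000, -0.1147), radius l
arm 2 at φ=120.0°: e+L cos θ2 = 0.2400;  O2 = (-0.1200, 0.2078, -0.1732)
O3 = (0.2245·cos240.0°, 0.2245·sin240.0°, -0.1813) = (-0.1123, -0.1944, -0.1813)
subtract pairs → two planes through P
plane₁₂: -0.8477x+0.4157y+-0.1170z = -0.0179
Cramer: x(z) = 0.0240-0.1492z;  y(z) = 0.0058-0.0229z
sphere 1 gives Az²+Bz+C=0 with A=1.0228, B=0.3127, C=-0.1110;  B²−4AC=0.5518;  roots -0.5160, 0.2103;  negative root z = -0.5160
x = 0.1010, y = 0.0177

(0.1010, 0.0177, -0.5160)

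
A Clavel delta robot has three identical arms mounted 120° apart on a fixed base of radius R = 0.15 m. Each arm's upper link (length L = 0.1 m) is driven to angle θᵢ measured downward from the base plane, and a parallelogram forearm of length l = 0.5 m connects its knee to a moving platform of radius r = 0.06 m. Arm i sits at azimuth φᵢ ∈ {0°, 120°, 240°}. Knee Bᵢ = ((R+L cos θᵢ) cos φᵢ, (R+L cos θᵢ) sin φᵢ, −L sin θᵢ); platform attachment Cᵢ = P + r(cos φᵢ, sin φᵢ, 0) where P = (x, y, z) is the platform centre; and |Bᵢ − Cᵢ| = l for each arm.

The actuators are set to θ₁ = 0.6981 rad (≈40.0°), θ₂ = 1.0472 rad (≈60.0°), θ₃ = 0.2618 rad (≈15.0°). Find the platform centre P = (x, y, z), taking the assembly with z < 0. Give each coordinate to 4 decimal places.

(-0.0053, -0.1253, -0.5167)

φ1=0.0°: virtual centre (0.1666, 0.0000, -0.0643), radius l
φ2=120.0°: virtual centre (-0.0700, 0.1212, -0.0866), radius l
S3 = (0.1866·cos240.0°, 0.1866·sin240.0°, -0.0259) = (-0.0933, -0.1616, -0.0259)
eliminate P² terms by subtracting sphere 1 from 2 and 3
[-0.4732 0.2425 -0.0447]·P = -0.0048;  [-0.5198 -0.3232 0.0768]·P = 0.0036
Cramer: x(z) = 0.0024+0.0150z;  y(z) = -0.0150+0.2134z
sphere 1 gives Az²+Bz+C=0 with A=1.0458, B=0.1172, C=-0.2187;  B²−4AC=0.9285;  roots -0.5167, 0.4047;  negative root z = -0.5167
x = -0.0053, y = -0.1253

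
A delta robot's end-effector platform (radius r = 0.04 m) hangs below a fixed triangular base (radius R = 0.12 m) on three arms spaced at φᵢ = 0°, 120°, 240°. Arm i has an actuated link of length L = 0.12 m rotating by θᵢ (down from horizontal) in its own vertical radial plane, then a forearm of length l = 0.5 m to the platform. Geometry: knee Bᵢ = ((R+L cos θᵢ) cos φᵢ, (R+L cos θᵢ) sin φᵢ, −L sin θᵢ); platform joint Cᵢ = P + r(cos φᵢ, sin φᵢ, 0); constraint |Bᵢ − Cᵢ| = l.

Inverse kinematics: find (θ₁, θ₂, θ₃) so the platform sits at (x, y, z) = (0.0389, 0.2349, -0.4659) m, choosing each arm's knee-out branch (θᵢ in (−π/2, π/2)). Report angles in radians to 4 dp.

θ₁ = 0.4365, θ₂ = -0.0872, θ₃ = 1.2218

rotate P by −φ1: (0.0389, 0.2349, -0.4659)
  A=0.0411, B=-0.4659, C=(l²−L²−A²−y'²−z²)/(2L)=-0.1597
  √(A²+B²)=0.4677;  θ1 = -1.4828+1.9193 ≈ 0.4365
rotate P by −φ2: (0.1840, -0.1511, -0.4659)
  A cos θ + B sin θ = C:  -0.1040·cos θ + -0.4659·sin θ = -0.0630
  √(A²+B²)=0.4774;  θ2 = -1.7904+1.7031 ≈ -0.0872
rotate P by −φ3: (-0.2229, -0.0838, -0.4659)
  A=0.3029, B=-0.4659, C=(l²−L²−A²−y'²−z²)/(2L)=-0.3342
  θ3 = atan2(B,A) + arccos(C/0.5557) = 1.2218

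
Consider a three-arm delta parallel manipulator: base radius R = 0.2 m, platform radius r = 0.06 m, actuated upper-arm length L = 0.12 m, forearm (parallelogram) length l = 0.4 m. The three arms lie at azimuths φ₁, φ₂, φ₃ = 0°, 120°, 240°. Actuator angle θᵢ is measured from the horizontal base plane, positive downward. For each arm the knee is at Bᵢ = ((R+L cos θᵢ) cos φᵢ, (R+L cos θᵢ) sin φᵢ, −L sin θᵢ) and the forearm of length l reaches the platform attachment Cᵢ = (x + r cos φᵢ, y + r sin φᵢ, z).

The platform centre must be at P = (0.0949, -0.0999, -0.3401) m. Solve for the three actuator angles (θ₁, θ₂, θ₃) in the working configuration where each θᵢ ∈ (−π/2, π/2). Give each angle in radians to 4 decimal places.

arm 1 (φ=0.0°): x'=0.0949, y'=-0.0999
  A cos θ + B sin θ = C:  0.0451·cos θ + -0.3401·sin θ = 0.0747
  γ=atan2(-0.3401,0.0451)=-1.4390;  ψ=arccos(0.2176)=1.3514;  θ1=γ+ψ≈-0.0875
rotate P by −φ2: (-0.1340, -0.0322, -0.3401)
  A=0.2740, B=-0.3401, C=(l²−L²−A²−y'²−z²)/(2L)=-0.1924
  √(A²+B²)=0.4367;  θ2 = -0.8927+2.0269 ≈ 1.1342
φ3=240.0° → target in arm frame (0.0391, 0.1321)
  A=0.1009, B=-0.3401, C=(l²−L²−A²−y'²−z²)/(2L)=0.0095
  √(A²+B²)=0.3548;  θ3 = -1.2823+1.5440 ≈ 0.2617

θ₁ = -0.0875, θ₂ = 1.1342, θ₃ = 0.2617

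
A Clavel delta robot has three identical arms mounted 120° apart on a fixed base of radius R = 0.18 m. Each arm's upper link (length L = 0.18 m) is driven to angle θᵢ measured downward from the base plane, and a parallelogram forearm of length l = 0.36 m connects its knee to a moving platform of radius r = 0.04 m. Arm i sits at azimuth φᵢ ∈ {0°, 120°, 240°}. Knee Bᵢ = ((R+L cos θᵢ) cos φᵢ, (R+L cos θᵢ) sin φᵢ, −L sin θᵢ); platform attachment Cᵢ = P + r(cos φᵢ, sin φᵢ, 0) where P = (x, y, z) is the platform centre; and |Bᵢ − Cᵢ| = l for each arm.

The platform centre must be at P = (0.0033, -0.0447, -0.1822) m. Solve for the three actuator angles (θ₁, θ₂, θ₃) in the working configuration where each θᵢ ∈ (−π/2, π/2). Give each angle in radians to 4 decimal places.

arm 1 (φ=0.0°): x'=0.0033, y'=-0.0447
  e−x'=0.1367;  (l²−L²−(e−x')²−y'²−z²)/2L = 0.1203
  θ1 = atan2(B,A) + arccos(C/0.2278) = 0.0871
arm 2 (φ=120.0°): x'=-0.0404, y'=0.0195
  A=0.1804, B=-0.1822, C=(l²−L²−A²−y'²−z²)/(2L)=0.0864
  θ2 = atan2(B,A) + arccos(C/0.2564) = 0.4367
φ3=240.0° → target in arm frame (0.0371, 0.0252)
  A=0.1029, B=-0.1822, C=(l²−L²−A²−y'²−z²)/(2L)=0.1466
  γ=atan2(-0.1822,0.1029)=-1.0565;  ψ=arccos(0.7005)=0.7947;  θ3=γ+ψ≈-0.2618

θ₁ = 0.0871, θ₂ = 0.4367, θ₃ = -0.2618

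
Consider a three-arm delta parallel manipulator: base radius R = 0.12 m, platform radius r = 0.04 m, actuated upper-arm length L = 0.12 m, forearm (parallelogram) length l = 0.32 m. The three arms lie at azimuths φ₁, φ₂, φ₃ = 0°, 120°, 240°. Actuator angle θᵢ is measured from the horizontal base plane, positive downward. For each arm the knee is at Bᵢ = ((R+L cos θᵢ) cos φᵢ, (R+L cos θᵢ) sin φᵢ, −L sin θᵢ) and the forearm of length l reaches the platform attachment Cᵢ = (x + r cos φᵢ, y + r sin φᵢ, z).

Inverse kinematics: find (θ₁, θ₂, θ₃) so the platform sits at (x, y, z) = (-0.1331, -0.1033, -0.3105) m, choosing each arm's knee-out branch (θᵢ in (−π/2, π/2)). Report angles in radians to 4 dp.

rotate P by −φ1: (-0.1331, -0.1033, -0.3105)
  A cos θ + B sin θ = C:  0.2131·cos θ + -0.3105·sin θ = -0.2687
  γ=atan2(-0.3105,0.2131)=-0.9693;  ψ=arccos(-0.7136)=2.3654;  θ1=γ+ψ≈1.3960
arm 2 (φ=120.0°): x'=-0.0229, y'=0.1669
  A=0.1029, B=-0.3105, C=(l²−L²−A²−y'²−z²)/(2L)=-0.1953
  θ2 = atan2(B,A) + arccos(C/0.3271) = 0.9597
rotate P by −φ3: (0.1560, -0.0636, -0.3105)
  e−x'=-0.0760;  (l²−L²−(e−x')²−y'²−z²)/2L = -0.0760
  θ3 = atan2(B,A) + arccos(C/0.3197) = -0.0001

θ₁ = 1.3960, θ₂ = 0.9597, θ₃ = -0.0001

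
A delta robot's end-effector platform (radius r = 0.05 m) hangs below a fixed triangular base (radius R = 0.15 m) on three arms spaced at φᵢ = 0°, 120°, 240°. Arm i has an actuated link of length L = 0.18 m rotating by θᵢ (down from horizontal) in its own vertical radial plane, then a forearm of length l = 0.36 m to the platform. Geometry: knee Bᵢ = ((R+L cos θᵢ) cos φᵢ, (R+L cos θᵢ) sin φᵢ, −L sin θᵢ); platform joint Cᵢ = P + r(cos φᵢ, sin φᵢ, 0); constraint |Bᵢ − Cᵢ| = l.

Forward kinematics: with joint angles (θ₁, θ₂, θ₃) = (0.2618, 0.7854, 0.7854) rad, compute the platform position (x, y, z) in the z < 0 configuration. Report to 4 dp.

(0.0856, 0.0000, -0.3534)

arm 1 at φ=0.0°: (R−r)+L cos θ1 = 0.2739;  S1 = (0.2739, 0.0000, -0.0466)
φ2=120.0°: virtual centre (-0.1136, 0.1968, -0.1273), radius l
φ3=240.0°: virtual centre (-0.1136, -0.1968, -0.1273), radius l
eliminate P² terms by subtracting sphere 1 from 2 and 3
plane₁₂: -0.7750x+0.3937y+-0.1614z = -0.0093
det = 0.6102;  x = 0.0120+-0.2082z,  y = 0.0000+0.0000z
into |P−S₁|² = l²: 1.0434z² + 0.2022z + -0.0589 = 0;  Δ = 0.2866;  z = -0.3534 or 0.1596 → z<0 root = -0.3534
x = 0.0856, y = 0.0000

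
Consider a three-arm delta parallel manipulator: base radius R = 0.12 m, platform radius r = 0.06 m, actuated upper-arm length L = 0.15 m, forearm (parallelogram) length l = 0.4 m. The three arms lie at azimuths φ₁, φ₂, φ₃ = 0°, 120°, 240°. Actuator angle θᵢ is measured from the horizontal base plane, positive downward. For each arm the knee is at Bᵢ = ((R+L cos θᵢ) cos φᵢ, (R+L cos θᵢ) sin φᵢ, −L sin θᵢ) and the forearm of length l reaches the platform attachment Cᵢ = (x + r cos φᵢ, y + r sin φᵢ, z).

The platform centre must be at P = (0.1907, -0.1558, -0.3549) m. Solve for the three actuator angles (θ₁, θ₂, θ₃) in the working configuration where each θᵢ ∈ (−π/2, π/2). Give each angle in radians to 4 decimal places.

rotate P by −φ1: (0.1907, -0.1558, -0.3549)
  A=-0.1307, B=-0.3549, C=(l²−L²−A²−y'²−z²)/(2L)=-0.0994
  γ=atan2(-0.3549,-0.1307)=-1.9237;  ψ=arccos(-0.2627)=1.8367;  θ1=γ+ψ≈-0.0870
arm 2 (φ=120.0°): x'=-0.2303, y'=-0.0873
  e−x'=0.2903;  (l²−L²−(e−x')²−y'²−z²)/2L = -0.2678
  θ2 = atan2(B,A) + arccos(C/0.4585) = 1.3092
arm 3 (φ=240.0°): x'=0.0396, y'=0.2431
  A=0.0204, B=-0.3549, C=(l²−L²−A²−y'²−z²)/(2L)=-0.1598
  θ3 = atan2(B,A) + arccos(C/0.3555) = 0.5238

θ₁ = -0.0870, θ₂ = 1.3092, θ₃ = 0.5238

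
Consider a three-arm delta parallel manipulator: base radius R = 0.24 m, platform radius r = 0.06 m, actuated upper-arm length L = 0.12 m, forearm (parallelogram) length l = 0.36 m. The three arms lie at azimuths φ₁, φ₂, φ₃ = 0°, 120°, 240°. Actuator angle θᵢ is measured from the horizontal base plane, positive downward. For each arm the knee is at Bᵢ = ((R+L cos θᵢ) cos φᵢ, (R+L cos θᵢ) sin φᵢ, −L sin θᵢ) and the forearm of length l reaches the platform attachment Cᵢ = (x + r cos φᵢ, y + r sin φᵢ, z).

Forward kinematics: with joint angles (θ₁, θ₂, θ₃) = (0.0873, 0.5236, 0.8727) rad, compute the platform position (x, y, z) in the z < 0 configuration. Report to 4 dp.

(0.0538, 0.0303, -0.2717)

arm 1 at φ=0.0°: ρ1 = 0.2995;  O1 = (0.2995, 0.0000, -0.0105)
φ2=120.0°: virtual centre (-0.1420, 0.2459, -0.0600), radius l
φ3=240.0°: virtual centre (-0.1286, -0.2227, -0.0919), radius l
subtract pairs → two planes through P
linear system: -0.8830x+0.4918y = -0.0056−-0.0991z; -0.8562x+-0.4454y = -0.0153−-0.1629z
det = 0.8143;  x = 0.0123+-0.1526z,  y = 0.0106+-0.0725z
quadratic in z: (1.0285)z²+(0.1070)z+(-0.0469)=0, √Δ=0.4520 → z ∈ {-0.2717, 0.1677}; z = -0.2717 (taking z<0)
x = 0.0538, y = 0.0303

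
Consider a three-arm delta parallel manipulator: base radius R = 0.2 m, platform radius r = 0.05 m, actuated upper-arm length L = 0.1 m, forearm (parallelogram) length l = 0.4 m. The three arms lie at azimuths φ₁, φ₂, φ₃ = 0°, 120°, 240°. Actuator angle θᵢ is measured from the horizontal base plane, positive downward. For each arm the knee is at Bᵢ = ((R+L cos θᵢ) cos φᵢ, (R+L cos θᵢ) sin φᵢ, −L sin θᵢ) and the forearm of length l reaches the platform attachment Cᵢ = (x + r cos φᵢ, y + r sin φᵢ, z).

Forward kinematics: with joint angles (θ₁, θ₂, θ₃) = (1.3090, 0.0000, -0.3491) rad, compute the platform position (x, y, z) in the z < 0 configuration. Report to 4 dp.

(-0.1565, -0.0244, -0.3178)

O1 = (0.1759·cos0.0°, 0.1759·sin0.0°, -0.0966) = (0.1759, 0.0000, -0.0966)
O2 = (0.2500·cos120.0°, 0.2500·sin120.0°, 0.0000) = (-0.1250, 0.2165, 0.0000)
φ3=240.0°: virtual centre (-0.1220, -0.2113, 0.0342), radius l
eliminate P² terms by subtracting sphere 1 from 2 and 3
[-0.6018 0.4330 0.1932]·P = 0.0222;  [-0.5957 -0.4226 0.2616]·P = 0.0204
Cramer: x(z) = -0.0356+0.3805z;  y(z) = 0.0019+0.0826z
quadratic in z: (1.1516)z²+(0.0325)z+(-0.1059)=0, √Δ=0.6993 → z ∈ {-0.3178, 0.2895}; z = -0.3178 (taking z<0)
x = -0.1565, y = -0.0244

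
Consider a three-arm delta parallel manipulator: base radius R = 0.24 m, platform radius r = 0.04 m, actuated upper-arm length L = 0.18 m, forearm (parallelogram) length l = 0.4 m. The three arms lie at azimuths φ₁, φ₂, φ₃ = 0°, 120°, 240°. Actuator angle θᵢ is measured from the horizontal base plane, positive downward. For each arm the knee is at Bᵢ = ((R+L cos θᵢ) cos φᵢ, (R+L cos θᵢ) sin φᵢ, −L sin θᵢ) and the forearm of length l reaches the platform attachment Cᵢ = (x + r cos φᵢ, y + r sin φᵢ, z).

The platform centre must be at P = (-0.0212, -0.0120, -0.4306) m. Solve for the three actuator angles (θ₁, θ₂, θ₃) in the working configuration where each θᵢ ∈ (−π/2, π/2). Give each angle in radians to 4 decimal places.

θ₁ = 1.1348, θ₂ = 1.0475, θ₃ = 0.9599

rotate P by −φ1: (-0.0212, -0.0120, -0.4306)
  A cos θ + B sin θ = C:  0.2212·cos θ + -0.4306·sin θ = -0.2969
  √(A²+B²)=0.4841;  θ1 = -1.0962+2.2311 ≈ 1.1348
rotate P by −φ2: (0.0002, 0.0244, -0.4306)
  e−x'=0.1998;  (l²−L²−(e−x')²−y'²−z²)/2L = -0.2731
  θ2 = atan2(B,A) + arccos(C/0.4747) = 1.0475
φ3=240.0° → target in arm frame (0.0210, -0.0124)
  e−x'=0.1790;  (l²−L²−(e−x')²−y'²−z²)/2L = -0.2500
  √(A²+B²)=0.4663;  θ3 = -1.1768+2.1367 ≈ 0.9599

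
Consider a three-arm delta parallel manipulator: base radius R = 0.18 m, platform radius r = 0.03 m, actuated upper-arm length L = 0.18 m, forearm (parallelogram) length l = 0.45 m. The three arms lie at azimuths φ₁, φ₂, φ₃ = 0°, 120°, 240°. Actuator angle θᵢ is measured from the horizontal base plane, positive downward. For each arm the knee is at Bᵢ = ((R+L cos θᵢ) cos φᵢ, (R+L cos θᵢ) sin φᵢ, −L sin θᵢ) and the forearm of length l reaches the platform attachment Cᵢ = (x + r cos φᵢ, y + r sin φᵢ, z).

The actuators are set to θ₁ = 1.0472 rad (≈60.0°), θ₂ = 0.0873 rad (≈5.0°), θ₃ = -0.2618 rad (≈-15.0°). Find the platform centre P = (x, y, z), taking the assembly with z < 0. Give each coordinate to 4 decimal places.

centre 1 = (0.2400·cos0.0°, 0.2400·sin0.0°, -0.1559) = (0.2400, 0.0000, -0.1559)
φ2=120.0°: virtual centre (-0.1647, 0.2852, -0.0157), radius l
centre 3 = (0.3239·cos240.0°, 0.3239·sin240.0°, 0.0466) = (-0.1619, -0.2805, 0.0466)
eliminate P² terms by subtracting sphere 1 from 2 and 3
linear system: -0.8093x+0.5704y = 0.0268−0.2804z; -0.8039x+-0.5610y = 0.0252−0.4049z
det = 0.9125;  x = -0.0322+0.4255z,  y = 0.0013+0.1122z
into |P−centre ₁|² = l²: 1.1936z² + 0.0804z + -0.1041 = 0;  Δ = 0.5035;  z = -0.3309 or 0.2636 → z<0 root = -0.3309
x = -0.1730, y = -0.0358

(-0.1730, -0.0358, -0.3309)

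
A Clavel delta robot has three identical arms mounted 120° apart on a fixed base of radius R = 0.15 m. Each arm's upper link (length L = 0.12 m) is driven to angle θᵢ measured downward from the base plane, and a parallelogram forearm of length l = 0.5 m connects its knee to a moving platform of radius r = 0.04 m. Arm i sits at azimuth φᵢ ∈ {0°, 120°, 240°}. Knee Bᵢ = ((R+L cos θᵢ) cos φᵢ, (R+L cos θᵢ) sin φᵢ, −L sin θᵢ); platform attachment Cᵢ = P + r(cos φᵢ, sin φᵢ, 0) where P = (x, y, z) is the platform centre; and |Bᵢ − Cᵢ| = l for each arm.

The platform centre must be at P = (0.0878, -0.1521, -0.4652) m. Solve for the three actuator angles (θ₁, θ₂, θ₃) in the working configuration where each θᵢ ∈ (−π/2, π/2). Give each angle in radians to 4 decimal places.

θ₁ = 0.0874, θ₂ = 1.0470, θ₃ = 0.0873

φ1=0.0° → target in arm frame (0.0878, -0.1521)
  A=0.0222, B=-0.4652, C=(l²−L²−A²−y'²−z²)/(2L)=-0.0185
  √(A²+B²)=0.4657;  θ1 = -1.5231+1.6105 ≈ 0.0874
rotate P by −φ2: (-0.1756, 0.0000, -0.4652)
  e−x'=0.2856;  (l²−L²−(e−x')²−y'²−z²)/2L = -0.2600
  √(A²+B²)=0.5459;  θ2 = -1.0202+2.0672 ≈ 1.0470
rotate P by −φ3: (0.0878, 0.1521, -0.4652)
  A=0.0222, B=-0.4652, C=(l²−L²−A²−y'²−z²)/(2L)=-0.0185
  θ3 = atan2(B,A) + arccos(C/0.4657) = 0.0873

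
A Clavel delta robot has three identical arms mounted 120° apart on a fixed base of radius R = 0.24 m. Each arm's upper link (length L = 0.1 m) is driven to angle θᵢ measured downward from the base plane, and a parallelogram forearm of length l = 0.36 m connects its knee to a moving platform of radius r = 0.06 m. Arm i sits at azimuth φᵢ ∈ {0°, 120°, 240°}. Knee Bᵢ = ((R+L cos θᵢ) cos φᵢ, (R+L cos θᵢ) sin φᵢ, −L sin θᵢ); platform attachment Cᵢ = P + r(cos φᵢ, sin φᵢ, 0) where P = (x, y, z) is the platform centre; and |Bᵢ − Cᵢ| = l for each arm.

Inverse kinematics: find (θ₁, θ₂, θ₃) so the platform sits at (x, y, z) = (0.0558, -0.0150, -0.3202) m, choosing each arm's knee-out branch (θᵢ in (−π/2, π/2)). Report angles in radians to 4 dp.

θ₁ = 0.3493, θ₂ = 1.0474, θ₃ = 0.8731

rotate P by −φ1: (0.0558, -0.0150, -0.3202)
  A cos θ + B sin θ = C:  0.1242·cos θ + -0.3202·sin θ = 0.0071
  √(A²+B²)=0.3434;  θ1 = -1.2008+1.5501 ≈ 0.3493
φ2=120.0° → target in arm frame (-0.0409, -0.0408)
  e−x'=0.2209;  (l²−L²−(e−x')²−y'²−z²)/2L = -0.1669
  θ2 = atan2(B,A) + arccos(C/0.3890) = 1.0474
arm 3 (φ=240.0°): x'=-0.0149, y'=0.0558
  A cos θ + B sin θ = C:  0.1949·cos θ + -0.3202·sin θ = -0.1202
  θ3 = atan2(B,A) + arccos(C/0.3749) = 0.8731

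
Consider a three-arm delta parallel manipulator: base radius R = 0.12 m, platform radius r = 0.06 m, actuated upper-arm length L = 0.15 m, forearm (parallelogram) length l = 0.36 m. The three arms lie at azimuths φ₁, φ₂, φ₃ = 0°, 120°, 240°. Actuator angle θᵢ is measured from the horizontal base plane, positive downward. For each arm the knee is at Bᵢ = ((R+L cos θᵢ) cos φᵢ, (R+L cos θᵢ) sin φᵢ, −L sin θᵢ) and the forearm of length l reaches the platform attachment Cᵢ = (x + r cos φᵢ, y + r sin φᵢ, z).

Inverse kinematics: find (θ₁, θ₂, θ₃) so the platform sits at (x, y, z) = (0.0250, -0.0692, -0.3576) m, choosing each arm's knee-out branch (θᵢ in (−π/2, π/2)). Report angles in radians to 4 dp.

θ₁ = 0.3487, θ₂ = 0.6977, θ₃ = 0.2616

arm 1 (φ=0.0°): x'=0.0250, y'=-0.0692
  e−x'=0.0350;  (l²−L²−(e−x')²−y'²−z²)/2L = -0.0893
  θ1 = atan2(B,A) + arccos(C/0.3593) = 0.3487
arm 2 (φ=120.0°): x'=-0.0724, y'=0.0129
  e−x'=0.1324;  (l²−L²−(e−x')²−y'²−z²)/2L = -0.1283
  θ2 = atan2(B,A) + arccos(C/0.3813) = 0.6977
φ3=240.0° → target in arm frame (0.0474, 0.0563)
  A cos θ + B sin θ = C:  0.0126·cos θ + -0.3576·sin θ = -0.0803
  θ3 = atan2(B,A) + arccos(C/0.3578) = 0.2616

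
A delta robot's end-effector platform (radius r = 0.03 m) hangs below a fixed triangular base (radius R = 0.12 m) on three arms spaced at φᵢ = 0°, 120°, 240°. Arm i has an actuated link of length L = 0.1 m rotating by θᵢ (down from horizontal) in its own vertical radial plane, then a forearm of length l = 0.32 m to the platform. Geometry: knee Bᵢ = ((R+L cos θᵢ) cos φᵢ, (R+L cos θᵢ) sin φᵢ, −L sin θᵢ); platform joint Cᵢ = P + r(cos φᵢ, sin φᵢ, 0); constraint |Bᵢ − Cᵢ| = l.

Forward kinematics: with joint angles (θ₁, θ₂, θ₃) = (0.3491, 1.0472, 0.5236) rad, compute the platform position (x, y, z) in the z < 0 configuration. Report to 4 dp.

(0.0539, -0.0584, -0.3207)

centre 1 = (0.1840·cos0.0°, 0.1840·sin0.0°, -0.0342) = (0.1840, 0.0000, -0.0342)
arm 2 at φ=120.0°: (R−r)+L cos θ2 = 0.1400;  centre 2 = (-0.0700, 0.1212, -0.0866)
arm 3 at φ=240.0°: (R−r)+L cos θ3 = 0.1766;  centre 3 = (-0.0883, -0.1529, -0.0500)
subtract pairs → two planes through P
[-0.5079 0.2425 -0.1048]·P = -0.0079;  [-0.5445 -0.3059 -0.0316]·P = -0.0013
det = 0.2874;  x = 0.0095+-0.1382z,  y = -0.0127+0.1427z
quadratic in z: (1.0395)z²+(0.1130)z+(-0.0706)=0, √Δ=0.5536 → z ∈ {-0.3207, 0.2119}; z = -0.3207 (taking z<0)
x = 0.0539, y = -0.0584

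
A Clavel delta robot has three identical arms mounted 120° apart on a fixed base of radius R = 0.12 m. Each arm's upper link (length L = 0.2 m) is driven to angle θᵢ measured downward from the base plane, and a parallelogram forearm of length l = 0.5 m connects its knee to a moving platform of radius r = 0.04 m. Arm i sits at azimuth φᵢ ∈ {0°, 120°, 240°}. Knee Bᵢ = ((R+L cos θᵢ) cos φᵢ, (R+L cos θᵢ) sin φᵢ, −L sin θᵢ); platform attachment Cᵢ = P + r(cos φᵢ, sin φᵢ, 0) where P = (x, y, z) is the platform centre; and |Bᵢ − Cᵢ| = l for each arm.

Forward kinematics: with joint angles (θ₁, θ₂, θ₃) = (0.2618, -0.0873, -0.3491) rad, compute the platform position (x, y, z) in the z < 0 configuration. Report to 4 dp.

φ1=0.0°: virtual centre (0.2732, 0.0000, -0.0518), radius l
arm 2 at φ=120.0°: e+L cos θ2 = 0.2792;  S2 = (-0.1396, 0.2418, 0.0174)
S3 = (0.2679·cos240.0°, 0.2679·sin240.0°, 0.0684) = (-0.1340, -0.2320, 0.0684)
|S₂|²−|S₁|² = 0.0010;  |S₃|²−|S₁|² = -0.0008
[-0.8256 0.4837 0.1384]·P = 0.0010;  [-0.8143 -0.4641 0.2403]·P = -0.0008
det = 0.7770;  x = -0.0001+0.2323z,  y = 0.0019+0.1103z
sphere 1 gives Az²+Bz+C=0 with A=1.0661, B=-0.0230, C=-0.1727;  B²−4AC=0.7368;  roots -0.3918, 0.4134;  negative root z = -0.3918
x = -0.0911, y = -0.0413

(-0.0911, -0.0413, -0.3918)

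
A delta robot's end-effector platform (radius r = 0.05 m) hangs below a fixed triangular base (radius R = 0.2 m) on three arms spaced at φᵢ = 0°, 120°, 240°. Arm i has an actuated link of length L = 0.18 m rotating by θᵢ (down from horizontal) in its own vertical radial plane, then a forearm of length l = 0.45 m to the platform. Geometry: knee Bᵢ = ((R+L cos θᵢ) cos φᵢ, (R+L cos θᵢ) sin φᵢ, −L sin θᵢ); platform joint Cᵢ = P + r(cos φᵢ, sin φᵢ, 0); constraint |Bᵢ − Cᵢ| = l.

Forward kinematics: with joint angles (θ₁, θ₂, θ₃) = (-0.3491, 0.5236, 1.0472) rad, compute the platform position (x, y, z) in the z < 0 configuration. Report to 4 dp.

(0.1631, 0.0814, -0.3526)

φ1=0.0°: virtual centre (0.3191, 0.0000, 0.0616), radius l
φ2=120.0°: virtual centre (-0.1529, 0.2649, -0.0900), radius l
φ3=240.0°: virtual centre (-0.1200, -0.2078, -0.1559), radius l
subtract pairs → two planes through P
[-0.9442 0.5298 -0.3031]·P = -0.0040;  [-0.8783 -0.4157 -0.4349]·P = -0.0237
det = 0.8578;  x = 0.0166+-0.4155z,  y = 0.0221+-0.1683z
sphere 1 gives Az²+Bz+C=0 with A=1.2010, B=0.1209, C=-0.1067;  B²−4AC=0.5271;  roots -0.3526, 0.2519;  negative root z = -0.3526
x = 0.1631, y = 0.0814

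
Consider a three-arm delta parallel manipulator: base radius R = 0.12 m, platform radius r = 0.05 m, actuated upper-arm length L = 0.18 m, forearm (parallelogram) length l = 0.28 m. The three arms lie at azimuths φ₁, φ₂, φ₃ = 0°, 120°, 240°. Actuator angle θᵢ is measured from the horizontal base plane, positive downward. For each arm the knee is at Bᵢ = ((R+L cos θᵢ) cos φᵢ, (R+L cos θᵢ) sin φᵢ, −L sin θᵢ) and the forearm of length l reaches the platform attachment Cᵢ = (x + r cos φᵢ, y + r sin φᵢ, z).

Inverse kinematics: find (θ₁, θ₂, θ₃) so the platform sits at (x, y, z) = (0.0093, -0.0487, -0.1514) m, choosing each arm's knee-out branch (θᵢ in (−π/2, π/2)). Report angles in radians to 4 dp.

rotate P by −φ1: (0.0093, -0.0487, -0.1514)
  A cos θ + B sin θ = C:  0.0607·cos θ + -0.1514·sin θ = 0.0473
  √(A²+B²)=0.1631;  θ1 = -1.1895+1.2767 ≈ 0.0872
φ2=120.0° → target in arm frame (-0.0468, 0.0163)
  A=0.1168, B=-0.1514, C=(l²−L²−A²−y'²−z²)/(2L)=0.0255
  √(A²+B²)=0.1912;  θ2 = -0.9136+1.4373 ≈ 0.5237
rotate P by −φ3: (0.0375, 0.0324, -0.1514)
  A=0.0325, B=-0.1514, C=(l²−L²−A²−y'²−z²)/(2L)=0.0583
  θ3 = atan2(B,A) + arccos(C/0.1548) = -0.1744

θ₁ = 0.0872, θ₂ = 0.5237, θ₃ = -0.1744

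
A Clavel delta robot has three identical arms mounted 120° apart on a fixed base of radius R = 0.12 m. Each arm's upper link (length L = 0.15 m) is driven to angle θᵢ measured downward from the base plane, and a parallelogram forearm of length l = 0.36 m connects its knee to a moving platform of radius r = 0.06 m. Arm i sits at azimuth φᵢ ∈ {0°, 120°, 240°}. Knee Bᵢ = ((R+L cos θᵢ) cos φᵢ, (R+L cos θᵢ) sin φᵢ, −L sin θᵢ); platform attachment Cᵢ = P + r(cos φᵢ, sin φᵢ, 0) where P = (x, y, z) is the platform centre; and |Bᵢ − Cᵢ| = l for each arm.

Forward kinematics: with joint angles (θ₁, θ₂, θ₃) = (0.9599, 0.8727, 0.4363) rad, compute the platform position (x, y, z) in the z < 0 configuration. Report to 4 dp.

φ1=0.0°: virtual centre (0.1460, 0.0000, -0.1229), radius l
arm 2 at φ=120.0°: (R−r)+L cos θ2 = 0.1564;  O2 = (-0.0782, 0.1355, -0.1149)
arm 3 at φ=240.0°: (R−r)+L cos θ3 = 0.1959;  O3 = (-0.0980, -0.1697, -0.0634)
|O₂|²−|O₁|² = 0.0012;  |O₃|²−|O₁|² = 0.0060
plane₁₂: -0.4485x+0.2709y+0.0159z = 0.0012
Cramer: x(z) = -0.0072+0.1323z;  y(z) = -0.0073+0.1603z
quadratic in z: (1.0432)z²+(0.2029)z+(-0.0910)=0, √Δ=0.6486 → z ∈ {-0.4081, 0.2137}; z = -0.4081 (taking z<0)
x = -0.0612, y = -0.0727

(-0.0612, -0.0727, -0.4081)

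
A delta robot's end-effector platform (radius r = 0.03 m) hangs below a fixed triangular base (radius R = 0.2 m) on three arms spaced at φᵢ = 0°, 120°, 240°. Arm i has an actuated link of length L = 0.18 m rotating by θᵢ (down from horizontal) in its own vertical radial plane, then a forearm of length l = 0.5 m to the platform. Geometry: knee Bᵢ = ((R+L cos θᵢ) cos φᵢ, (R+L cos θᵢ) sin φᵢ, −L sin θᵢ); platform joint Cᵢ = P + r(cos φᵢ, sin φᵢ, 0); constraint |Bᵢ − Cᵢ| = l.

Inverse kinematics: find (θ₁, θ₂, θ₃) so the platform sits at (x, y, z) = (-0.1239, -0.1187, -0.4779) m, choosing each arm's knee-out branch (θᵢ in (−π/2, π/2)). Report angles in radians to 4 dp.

θ₁ = 1.1347, θ₂ = 0.8728, θ₃ = 0.0873

rotate P by −φ1: (-0.1239, -0.1187, -0.4779)
  A cos θ + B sin θ = C:  0.2939·cos θ + -0.4779·sin θ = -0.3090
  γ=atan2(-0.4779,0.2939)=-1.0194;  ψ=arccos(-0.5508)=2.1542;  θ1=γ+ψ≈1.1347
rotate P by −φ2: (-0.0408, 0.1667, -0.4779)
  A cos θ + B sin θ = C:  0.2108·cos θ + -0.4779·sin θ = -0.2306
  θ2 = atan2(B,A) + arccos(C/0.5223) = 0.8728
φ3=240.0° → target in arm frame (0.1647, -0.0480)
  e−x'=0.0053;  (l²−L²−(e−x')²−y'²−z²)/2L = -0.0364
  √(A²+B²)=0.4779;  θ3 = -1.5598+1.6471 ≈ 0.0873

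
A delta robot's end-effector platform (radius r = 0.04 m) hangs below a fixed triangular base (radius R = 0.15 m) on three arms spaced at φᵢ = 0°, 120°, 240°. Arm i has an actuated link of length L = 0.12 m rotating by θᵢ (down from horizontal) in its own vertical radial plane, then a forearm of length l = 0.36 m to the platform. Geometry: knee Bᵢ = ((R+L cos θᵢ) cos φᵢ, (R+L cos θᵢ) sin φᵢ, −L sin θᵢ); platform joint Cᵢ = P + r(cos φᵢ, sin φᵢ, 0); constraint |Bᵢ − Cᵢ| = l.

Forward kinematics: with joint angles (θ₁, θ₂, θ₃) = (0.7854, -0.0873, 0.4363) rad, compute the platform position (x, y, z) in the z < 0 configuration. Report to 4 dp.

S1 = (0.1949·cos0.0°, 0.1949·sin0.0°, -0.0849) = (0.1949, 0.0000, -0.0849)
S2 = (0.2295·cos120.0°, 0.2295·sin120.0°, 0.0105) = (-0.1148, 0.1988, 0.0105)
S3 = (0.2188·cos240.0°, 0.2188·sin240.0°, -0.0507) = (-0.1094, -0.1895, -0.0507)
|S₂|²−|S₁|² = 0.0076;  |S₃|²−|S₁|² = 0.0053
[-0.6192 0.3976 0.1906]·P = 0.0076;  [-0.6085 -0.3789 0.0683]·P = 0.0053
det = 0.4765;  x = -0.0105+0.2085z,  y = 0.0029+-0.1547z
quadratic in z: (1.0674)z²+(0.0832)z+(-0.0802)=0, √Δ=0.5912 → z ∈ {-0.3159, 0.2380}; z = -0.3159 (taking z<0)
x = -0.0763, y = 0.0518

(-0.0763, 0.0518, -0.3159)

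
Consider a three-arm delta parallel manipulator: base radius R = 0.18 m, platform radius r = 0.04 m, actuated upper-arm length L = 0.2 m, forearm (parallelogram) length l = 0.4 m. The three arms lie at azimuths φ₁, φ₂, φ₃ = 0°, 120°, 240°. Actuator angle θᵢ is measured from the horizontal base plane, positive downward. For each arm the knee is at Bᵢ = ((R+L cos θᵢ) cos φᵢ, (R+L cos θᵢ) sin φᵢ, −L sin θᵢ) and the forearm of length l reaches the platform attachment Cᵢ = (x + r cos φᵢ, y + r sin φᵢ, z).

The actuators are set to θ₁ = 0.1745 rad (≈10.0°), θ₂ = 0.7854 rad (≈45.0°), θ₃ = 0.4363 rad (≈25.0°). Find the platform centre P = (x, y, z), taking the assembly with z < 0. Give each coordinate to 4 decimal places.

(0.0637, -0.0483, -0.3228)

φ1=0.0°: virtual centre (0.3370, 0.0000, -0.0347), radius l
S2 = (0.2814·cos120.0°, 0.2814·sin120.0°, -0.1414) = (-0.1407, 0.2437, -0.1414)
arm 3 at φ=240.0°: ρ3 = 0.3213;  S3 = (-0.1606, -0.2782, -0.0845)
subtract pairs → two planes through P
[-0.9553 0.4874 -0.2134]·P = -0.0156;  [-0.9952 -0.5564 -0.0996]·P = -0.0044
Cramer: x(z) = 0.0106-0.1645z;  y(z) = -0.0111+0.1153z
into |P−S₁|² = l²: 1.0404z² + 0.1743z + -0.0522 = 0;  Δ = 0.2475;  z = -0.3228 or 0.1553 → z<0 root = -0.3228
x = 0.0637, y = -0.0483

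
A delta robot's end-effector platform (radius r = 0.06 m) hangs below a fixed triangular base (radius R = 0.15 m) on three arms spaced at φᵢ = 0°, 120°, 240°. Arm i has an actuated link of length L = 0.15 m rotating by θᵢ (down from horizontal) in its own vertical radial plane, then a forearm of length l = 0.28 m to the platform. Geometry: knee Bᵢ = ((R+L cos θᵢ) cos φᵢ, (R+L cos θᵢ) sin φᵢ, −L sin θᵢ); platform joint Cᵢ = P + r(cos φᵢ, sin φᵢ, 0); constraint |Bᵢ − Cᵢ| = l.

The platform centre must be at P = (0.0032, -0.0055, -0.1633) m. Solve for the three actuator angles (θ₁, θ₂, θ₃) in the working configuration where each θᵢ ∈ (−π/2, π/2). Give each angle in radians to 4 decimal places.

θ₁ = 0.0873, θ₂ = 0.1748, θ₃ = 0.0877

rotate P by −φ1: (0.0032, -0.0055, -0.1633)
  e−x'=0.0868;  (l²−L²−(e−x')²−y'²−z²)/2L = 0.0722
  θ1 = atan2(B,A) + arccos(C/0.1849) = 0.0873
φ2=120.0° → target in arm frame (-0.0064, 0.0000)
  e−x'=0.0964;  (l²−L²−(e−x')²−y'²−z²)/2L = 0.0665
  √(A²+B²)=0.1896;  θ2 = -1.0377+1.2125 ≈ 0.1748
rotate P by −φ3: (0.0032, 0.0055, -0.1633)
  A=0.0868, B=-0.1633, C=(l²−L²−A²−y'²−z²)/(2L)=0.0722
  γ=atan2(-0.1633,0.0868)=-1.0821;  ψ=arccos(0.3904)=1.1697;  θ3=γ+ψ≈0.0877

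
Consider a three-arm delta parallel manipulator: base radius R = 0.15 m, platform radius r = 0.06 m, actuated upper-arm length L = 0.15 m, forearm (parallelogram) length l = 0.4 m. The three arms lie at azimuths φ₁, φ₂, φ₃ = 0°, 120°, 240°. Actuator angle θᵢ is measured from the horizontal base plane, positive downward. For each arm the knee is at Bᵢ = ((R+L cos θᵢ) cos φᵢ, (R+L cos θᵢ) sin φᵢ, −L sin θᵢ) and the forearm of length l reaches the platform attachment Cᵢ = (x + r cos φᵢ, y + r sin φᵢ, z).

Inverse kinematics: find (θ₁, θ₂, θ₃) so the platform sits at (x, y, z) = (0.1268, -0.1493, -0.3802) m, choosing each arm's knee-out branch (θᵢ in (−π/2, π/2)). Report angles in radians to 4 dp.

θ₁ = 0.1747, θ₂ = 1.3088, θ₃ = 0.4364

arm 1 (φ=0.0°): x'=0.1268, y'=-0.1493
  A cos θ + B sin θ = C:  -0.0368·cos θ + -0.3802·sin θ = -0.1023
  θ1 = atan2(B,A) + arccos(C/0.3820) = 0.1747
rotate P by −φ2: (-0.1927, -0.0352, -0.3802)
  e−x'=0.2827;  (l²−L²−(e−x')²−y'²−z²)/2L = -0.2940
  γ=atan2(-0.3802,0.2827)=-0.9314;  ψ=arccos(-0.6206)=2.2403;  θ2=γ+ψ≈1.3088
φ3=240.0° → target in arm frame (0.0659, 0.1845)
  e−x'=0.0241;  (l²−L²−(e−x')²−y'²−z²)/2L = -0.1389
  γ=atan2(-0.3802,0.0241)=-1.5075;  ψ=arccos(-0.3645)=1.9439;  θ3=γ+ψ≈0.4364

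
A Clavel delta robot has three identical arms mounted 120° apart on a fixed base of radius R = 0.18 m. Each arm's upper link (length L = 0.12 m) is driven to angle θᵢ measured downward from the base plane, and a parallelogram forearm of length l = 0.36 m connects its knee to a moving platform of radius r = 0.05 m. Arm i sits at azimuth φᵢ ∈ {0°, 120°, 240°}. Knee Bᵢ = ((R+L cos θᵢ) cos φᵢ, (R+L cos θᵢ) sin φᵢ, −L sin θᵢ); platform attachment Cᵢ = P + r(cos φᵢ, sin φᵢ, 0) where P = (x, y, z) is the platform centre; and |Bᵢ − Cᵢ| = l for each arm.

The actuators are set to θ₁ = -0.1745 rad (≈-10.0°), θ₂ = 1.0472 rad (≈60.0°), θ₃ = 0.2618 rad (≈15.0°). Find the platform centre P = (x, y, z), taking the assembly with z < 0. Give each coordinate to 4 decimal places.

arm 1 at φ=0.0°: (R−r)+L cos θ1 = 0.2482;  O1 = (0.2482, 0.0000, 0.0208)
arm 2 at φ=120.0°: (R−r)+L cos θ2 = 0.1900;  O2 = (-0.0950, 0.1645, -0.1039)
O3 = (0.2459·cos240.0°, 0.2459·sin240.0°, -0.0311) = (-0.1230, -0.2130, -0.0311)
subtract pairs → two planes through P
[-0.6864 0.3291 -0.2495]·P = -0.0151;  [-0.7423 -0.4259 -0.1038]·P = -0.0006
det = 0.5366;  x = 0.0124+-0.2617z,  y = -0.0202+0.2124z
quadratic in z: (1.1136)z²+(0.0732)z+(-0.0732)=0, √Δ=0.5755 → z ∈ {-0.2913, 0.2255}; z = -0.2913 (taking z<0)
x = 0.0886, y = -0.0820

(0.0886, -0.0820, -0.2913)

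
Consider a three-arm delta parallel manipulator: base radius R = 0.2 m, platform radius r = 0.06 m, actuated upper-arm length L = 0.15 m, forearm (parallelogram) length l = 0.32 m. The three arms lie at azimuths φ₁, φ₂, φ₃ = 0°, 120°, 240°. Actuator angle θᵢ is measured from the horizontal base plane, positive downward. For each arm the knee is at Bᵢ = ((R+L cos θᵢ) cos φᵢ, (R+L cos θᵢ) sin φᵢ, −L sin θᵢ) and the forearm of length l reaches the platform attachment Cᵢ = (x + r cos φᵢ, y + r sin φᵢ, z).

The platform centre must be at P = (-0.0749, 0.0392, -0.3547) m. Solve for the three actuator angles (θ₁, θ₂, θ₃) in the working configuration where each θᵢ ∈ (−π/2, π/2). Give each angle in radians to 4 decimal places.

θ₁ = 1.3967, θ₂ = 0.6985, θ₃ = 1.0472

rotate P by −φ1: (-0.0749, 0.0392, -0.3547)
  e−x'=0.2149;  (l²−L²−(e−x')²−y'²−z²)/2L = -0.3121
  θ1 = atan2(B,A) + arccos(C/0.4147) = 1.3967
rotate P by −φ2: (0.0714, 0.0453, -0.3547)
  e−x'=0.0686;  (l²−L²−(e−x')²−y'²−z²)/2L = -0.1756
  √(A²+B²)=0.3613;  θ2 = -1.3797+2.0782 ≈ 0.6985
φ3=240.0° → target in arm frame (0.0035, -0.0845)
  A cos θ + B sin θ = C:  0.1365·cos θ + -0.3547·sin θ = -0.2389
  √(A²+B²)=0.3801;  θ3 = -1.2034+2.2506 ≈ 1.0472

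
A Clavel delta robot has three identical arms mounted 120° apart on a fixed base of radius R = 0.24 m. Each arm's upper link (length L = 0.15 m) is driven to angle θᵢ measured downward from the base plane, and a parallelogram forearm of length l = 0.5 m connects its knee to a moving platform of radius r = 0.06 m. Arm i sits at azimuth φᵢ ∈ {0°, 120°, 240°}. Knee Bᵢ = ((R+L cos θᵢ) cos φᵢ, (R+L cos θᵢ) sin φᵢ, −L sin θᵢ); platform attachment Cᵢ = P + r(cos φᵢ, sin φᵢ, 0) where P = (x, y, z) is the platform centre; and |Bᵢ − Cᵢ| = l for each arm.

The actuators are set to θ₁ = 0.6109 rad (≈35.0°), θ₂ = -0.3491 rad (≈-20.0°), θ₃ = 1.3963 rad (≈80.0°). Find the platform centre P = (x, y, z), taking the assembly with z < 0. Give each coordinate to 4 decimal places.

(0.0061, 0.2282, -0.4175)

S1 = (0.3029·cos0.0°, 0.3029·sin0.0°, -0.0860) = (0.3029, 0.0000, -0.0860)
S2 = (0.3210·cos120.0°, 0.3210·sin120.0°, 0.0513) = (-0.1605, 0.2780, 0.0513)
S3 = (0.2060·cos240.0°, 0.2060·sin240.0°, -0.1477) = (-0.1030, -0.1784, -0.1477)
|S₂|²−|S₁|² = 0.0065;  |S₃|²−|S₁|² = -0.0349
[-0.9267 0.5559 0.2747]·P = 0.0065;  [-0.8118 -0.3569 -0.1234]·P = -0.0349
det = 0.7820;  x = 0.0218+0.0377z,  y = 0.0481+-0.4314z
quadratic in z: (1.1875)z²+(0.1094)z+(-0.1613)=0, √Δ=0.8821 → z ∈ {-0.4175, 0.3253}; z = -0.4175 (taking z<0)
x = 0.0061, y = 0.2282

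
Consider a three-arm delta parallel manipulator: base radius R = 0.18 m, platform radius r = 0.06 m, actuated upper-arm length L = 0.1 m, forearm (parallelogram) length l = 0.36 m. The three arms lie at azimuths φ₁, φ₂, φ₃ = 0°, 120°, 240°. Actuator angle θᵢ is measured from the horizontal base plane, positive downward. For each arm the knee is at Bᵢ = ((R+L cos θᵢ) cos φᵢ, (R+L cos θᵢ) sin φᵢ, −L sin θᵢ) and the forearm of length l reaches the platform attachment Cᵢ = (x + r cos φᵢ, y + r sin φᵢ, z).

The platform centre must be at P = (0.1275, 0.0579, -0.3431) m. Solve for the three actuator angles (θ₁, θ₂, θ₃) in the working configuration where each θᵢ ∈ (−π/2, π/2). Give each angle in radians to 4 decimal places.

θ₁ = 0.0004, θ₂ = 0.8727, θ₃ = 1.3964

arm 1 (φ=0.0°): x'=0.1275, y'=0.0579
  A cos θ + B sin θ = C:  -0.0075·cos θ + -0.3431·sin θ = -0.0076
  γ=atan2(-0.3431,-0.0075)=-1.5927;  ψ=arccos(-0.0222)=1.5930;  θ1=γ+ψ≈0.0004
arm 2 (φ=120.0°): x'=-0.0136, y'=-0.1394
  A=0.1336, B=-0.3431, C=(l²−L²−A²−y'²−z²)/(2L)=-0.1770
  θ2 = atan2(B,A) + arccos(C/0.3682) = 0.8727
rotate P by −φ3: (-0.1139, 0.0815, -0.3431)
  A cos θ + B sin θ = C:  0.2339·cos θ + -0.3431·sin θ = -0.2973
  θ3 = atan2(B,A) + arccos(C/0.4152) = 1.3964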